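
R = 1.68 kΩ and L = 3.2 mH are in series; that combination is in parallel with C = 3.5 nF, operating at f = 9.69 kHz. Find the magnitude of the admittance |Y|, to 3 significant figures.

605 μS

ω = 2πf = 60880 rad/s
X_L = ωL = 195 Ω
X_C = 1/(ωC) = 4690 Ω
Branch 1 (R+jX_L): Z₁ = 1680 + j195 Ω, |Z₁| = 1690 Ω
Branch 2 (−jX_C): Z₂ = −j4690 Ω
Parallel: Z = Z₁Z₂/(Z₁+Z₂), |Z| = 1650 Ω, ∠Z = -13.9°
|Y| = 1/|Z| = 605 μS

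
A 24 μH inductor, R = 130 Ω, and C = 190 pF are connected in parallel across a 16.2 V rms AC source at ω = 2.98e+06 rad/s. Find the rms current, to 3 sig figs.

251 mA

X_L = ωL = 71.5 Ω
X_C = 1/(ωC) = 1770 Ω
Parallel: admittances add. Y = 1/R + 1/(jωL) + jωC
Y = (0.00769 − j0.0134) S
|Y| = 0.0155 S → |Z| = 1/|Y| = 64.7 Ω, ∠Z = −∠Y = 60.2°
I = V/|Z| = 16.2/64.7 = 251 mA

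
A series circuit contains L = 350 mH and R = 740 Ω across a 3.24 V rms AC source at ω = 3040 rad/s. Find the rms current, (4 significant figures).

2.500 mA

X_L = ωL = 1064 Ω
Z = 740.0 + j1064 Ω
|Z| = √(740.0² + 1064²) = 1296 Ω
I = V/|Z| = 3.24/1296 = 2.500 mA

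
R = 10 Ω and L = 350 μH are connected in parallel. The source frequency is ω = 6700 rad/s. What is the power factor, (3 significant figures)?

X_L = ωL = 2.35 Ω
Parallel: admittances add. Y = 1/R + 1/(jωL)
Y = (0.100 − j0.426) S
|Y| = 0.438 S → |Z| = 1/|Y| = 2.28 Ω, ∠Z = −∠Y = 76.8°
cos φ = cos(76.8°) = 0.228

0.228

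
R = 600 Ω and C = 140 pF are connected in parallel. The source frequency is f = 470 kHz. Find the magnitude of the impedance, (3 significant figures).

ω = 2πf = 2.953e+06 rad/s
X_C = 1/(ωC) = 2420 Ω
Parallel: admittances add. Y = 1/R + jωC
Y = (0.00167 + j0.000413) S
|Y| = 0.00172 S → |Z| = 1/|Y| = 582 Ω, ∠Z = −∠Y = -13.9°

582 Ω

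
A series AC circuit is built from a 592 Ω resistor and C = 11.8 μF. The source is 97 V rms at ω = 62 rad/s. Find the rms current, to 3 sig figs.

X_C = 1/(ωC) = 1370 Ω
Z = 592 − j1370 Ω
|Z| = √(592² + 1370²) = 1490 Ω
I = V/|Z| = 97/1490 = 65.1 mA

65.1 mA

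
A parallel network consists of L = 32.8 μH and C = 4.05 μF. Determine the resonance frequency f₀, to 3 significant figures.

13.8 kHz

ω₀ = 1/√(LC) = 1/√(3.28e-05 × 4.05e-06) = 86760 rad/s
f₀ = ω₀/(2π) = 13.8 kHz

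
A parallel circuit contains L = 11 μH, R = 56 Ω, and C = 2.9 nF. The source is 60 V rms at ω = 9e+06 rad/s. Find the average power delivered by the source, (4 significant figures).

64.29 W

X_L = ωL = 99.00 Ω
X_C = 1/(ωC) = 38.31 Ω
Parallel: admittances add. Y = 1/R + 1/(jωL) + jωC
Y = (0.01786 + j0.01600) S
|Y| = 0.02398 S → |Z| = 1/|Y| = 41.71 Ω, ∠Z = −∠Y = -41.86°
I = V/|Z| = 1.439 A
P = VI cos φ = 60 × 1.439 × cos(-41.86°) = 64.29 W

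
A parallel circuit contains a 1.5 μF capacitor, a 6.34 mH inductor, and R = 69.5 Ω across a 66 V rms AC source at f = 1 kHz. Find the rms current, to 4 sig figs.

ω = 2πf = 6283 rad/s
X_L = ωL = 39.84 Ω
X_C = 1/(ωC) = 106.1 Ω
Parallel: admittances add. Y = 1/R + 1/(jωL) + jωC
Y = (0.01439 − j0.01568) S
|Y| = 0.02128 S → |Z| = 1/|Y| = 46.99 Ω, ∠Z = −∠Y = 47.46°
I = V/|Z| = 66/46.99 = 1.404 A

1.404 A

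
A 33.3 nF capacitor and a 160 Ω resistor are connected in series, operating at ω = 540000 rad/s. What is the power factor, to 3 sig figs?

0.945

X_C = 1/(ωC) = 55.6 Ω
Z = 160 − j55.6 Ω
|Z| = √(160² + 55.6²) = 169 Ω
∠Z = arctan(-55.6/160) = -19.2°
cos φ = cos(-19.2°) = 0.945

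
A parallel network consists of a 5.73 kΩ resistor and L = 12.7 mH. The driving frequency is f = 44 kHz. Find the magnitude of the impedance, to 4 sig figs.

ω = 2πf = 276500 rad/s
X_L = ωL = 3511 Ω
Parallel: admittances add. Y = 1/R + 1/(jωL)
Y = (0.0001745 − j0.0002848) S
|Y| = 0.0003340 S → |Z| = 1/|Y| = 2994 Ω, ∠Z = −∠Y = 58.50°

2994 Ω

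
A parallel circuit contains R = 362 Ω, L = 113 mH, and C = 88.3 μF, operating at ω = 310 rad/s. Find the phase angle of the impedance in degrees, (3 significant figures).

23.0°

X_L = ωL = 35.0 Ω
X_C = 1/(ωC) = 36.5 Ω
Parallel: admittances add. Y = 1/R + 1/(jωL) + jωC
Y = (0.00276 − j0.00117) S
|Y| = 0.00300 S → |Z| = 1/|Y| = 333 Ω, ∠Z = −∠Y = 23.0°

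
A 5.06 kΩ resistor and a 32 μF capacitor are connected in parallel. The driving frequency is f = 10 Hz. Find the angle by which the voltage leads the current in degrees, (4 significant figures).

-84.39°

ω = 2πf = 62.83 rad/s
X_C = 1/(ωC) = 497.4 Ω
Parallel: admittances add. Y = 1/R + jωC
Y = (0.0001976 + j0.002011) S
|Y| = 0.002020 S → |Z| = 1/|Y| = 495.0 Ω, ∠Z = −∠Y = -84.39°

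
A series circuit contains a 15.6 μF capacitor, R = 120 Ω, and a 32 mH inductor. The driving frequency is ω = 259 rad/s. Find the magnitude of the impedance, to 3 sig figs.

X_L = ωL = 8.29 Ω
X_C = 1/(ωC) = 248 Ω
Net reactance X = X_L − X_C = -239 Ω
Z = 120 − j239 Ω
|Z| = √(120² + 239²) = 268 Ω

268 Ω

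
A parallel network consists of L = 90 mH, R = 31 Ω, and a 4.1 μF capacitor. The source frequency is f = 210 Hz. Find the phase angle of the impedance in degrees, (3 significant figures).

ω = 2πf = 1319 rad/s
X_L = ωL = 119 Ω
X_C = 1/(ωC) = 185 Ω
Parallel: admittances add. Y = 1/R + 1/(jωL) + jωC
Y = (0.0323 − j0.00301) S
|Y| = 0.0324 S → |Z| = 1/|Y| = 30.9 Ω, ∠Z = −∠Y = 5.33°

5.33°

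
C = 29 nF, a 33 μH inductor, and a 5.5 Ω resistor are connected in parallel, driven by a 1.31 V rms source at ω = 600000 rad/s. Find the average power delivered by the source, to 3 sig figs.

312 mW

X_L = ωL = 19.8 Ω
X_C = 1/(ωC) = 57.5 Ω
Parallel: admittances add. Y = 1/R + 1/(jωL) + jωC
Y = (0.182 − j0.0331) S
|Y| = 0.185 S → |Z| = 1/|Y| = 5.41 Ω, ∠Z = −∠Y = 10.3°
I = V/|Z| = 242 mA
P = VI cos φ = 1.31 × 0.242 × cos(10.3°) = 312 mW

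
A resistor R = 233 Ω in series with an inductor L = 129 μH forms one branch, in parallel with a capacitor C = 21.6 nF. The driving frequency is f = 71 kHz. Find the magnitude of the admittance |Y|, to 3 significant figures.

9.54 mS

ω = 2πf = 446100 rad/s
X_L = ωL = 57.5 Ω
X_C = 1/(ωC) = 104 Ω
Branch 1 (R+jX_L): Z₁ = 233 + j57.5 Ω, |Z₁| = 240 Ω
Branch 2 (−jX_C): Z₂ = −j104 Ω
Parallel: Z = Z₁Z₂/(Z₁+Z₂), |Z| = 105 Ω, ∠Z = -64.9°
|Y| = 1/|Z| = 9.54 mS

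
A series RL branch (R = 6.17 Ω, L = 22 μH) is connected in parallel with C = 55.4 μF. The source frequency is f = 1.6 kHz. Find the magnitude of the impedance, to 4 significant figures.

1.741 Ω

ω = 2πf = 10050 rad/s
X_L = ωL = 0.2212 Ω
X_C = 1/(ωC) = 1.796 Ω
Branch 1 (R+jX_L): Z₁ = 6.170 + j0.2212 Ω, |Z₁| = 6.174 Ω
Branch 2 (−jX_C): Z₂ = −j1.796 Ω
Parallel: Z = Z₁Z₂/(Z₁+Z₂), |Z| = 1.741 Ω, ∠Z = -73.63°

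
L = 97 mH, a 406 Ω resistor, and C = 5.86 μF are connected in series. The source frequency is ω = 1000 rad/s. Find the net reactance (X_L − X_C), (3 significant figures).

-73.6 Ω

X_L = ωL = 97.0 Ω
X_C = 1/(ωC) = 171 Ω
X = 97.0 − 171 = -73.6 Ω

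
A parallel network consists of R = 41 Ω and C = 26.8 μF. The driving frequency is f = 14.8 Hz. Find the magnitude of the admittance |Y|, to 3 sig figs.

ω = 2πf = 92.99 rad/s
X_C = 1/(ωC) = 401 Ω
Parallel: admittances add. Y = 1/R + jωC
Y = (0.0244 + j0.00249) S
|Y| = 0.0245 S → |Z| = 1/|Y| = 40.8 Ω, ∠Z = −∠Y = -5.83°

24.5 mS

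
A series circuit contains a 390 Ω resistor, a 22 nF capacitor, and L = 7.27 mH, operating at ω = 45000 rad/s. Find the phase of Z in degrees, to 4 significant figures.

X_L = ωL = 327.2 Ω
X_C = 1/(ωC) = 1010 Ω
Net reactance X = X_L − X_C = -683.0 Ω
Z = 390.0 − j683.0 Ω
|Z| = √(390.0² + 683.0²) = 786.5 Ω
∠Z = arctan(-683.0/390.0) = -60.27°

-60.27°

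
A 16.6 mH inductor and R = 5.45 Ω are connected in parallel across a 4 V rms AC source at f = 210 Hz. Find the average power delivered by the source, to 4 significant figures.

ω = 2πf = 1319 rad/s
X_L = ωL = 21.90 Ω
Parallel: admittances add. Y = 1/R + 1/(jωL)
Y = (0.1835 − j0.04566) S
|Y| = 0.1891 S → |Z| = 1/|Y| = 5.289 Ω, ∠Z = −∠Y = 13.97°
I = V/|Z| = 756.3 mA
P = VI cos φ = 4 × 0.7563 × cos(13.97°) = 2.936 W

2.936 W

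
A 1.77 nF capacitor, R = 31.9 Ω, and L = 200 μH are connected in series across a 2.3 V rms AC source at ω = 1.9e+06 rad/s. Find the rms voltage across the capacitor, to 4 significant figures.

X_L = ωL = 380.0 Ω
X_C = 1/(ωC) = 297.4 Ω
Net reactance X = X_L − X_C = 82.65 Ω
Z = 31.90 + j82.65 Ω
|Z| = √(31.90² + 82.65²) = 88.59 Ω
I = V/|Z| = 25.96 mA
V_C = I·|Z_C| = 0.02596 × 297.4 = 7.720 V

7.720 V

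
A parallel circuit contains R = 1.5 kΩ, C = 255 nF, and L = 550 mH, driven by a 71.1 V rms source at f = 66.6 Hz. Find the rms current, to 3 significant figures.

305 mA

ω = 2πf = 418.5 rad/s
X_L = ωL = 230 Ω
X_C = 1/(ωC) = 9370 Ω
Parallel: admittances add. Y = 1/R + 1/(jωL) + jωC
Y = (0.000667 − j0.00424) S
|Y| = 0.00429 S → |Z| = 1/|Y| = 233 Ω, ∠Z = −∠Y = 81.1°
I = V/|Z| = 71.1/233 = 305 mA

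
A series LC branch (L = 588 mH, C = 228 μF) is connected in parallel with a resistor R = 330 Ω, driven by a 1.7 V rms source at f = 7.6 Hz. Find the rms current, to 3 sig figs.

ω = 2πf = 47.75 rad/s
X_L = ωL = 28.1 Ω
X_C = 1/(ωC) = 91.8 Ω
Branch 1: Z₁ = R = 330 Ω
Branch 2 (series LC): Z₂ = j(X_L − X_C) = −j63.8 Ω
Parallel: Z = Z₁Z₂/(Z₁+Z₂), |Z| = 62.6 Ω, ∠Z = -79.1°
I = V/|Z| = 1.7/62.6 = 27.2 mA

27.2 mA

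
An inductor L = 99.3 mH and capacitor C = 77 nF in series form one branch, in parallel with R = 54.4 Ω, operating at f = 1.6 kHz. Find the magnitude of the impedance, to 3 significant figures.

ω = 2πf = 10050 rad/s
X_L = ωL = 998 Ω
X_C = 1/(ωC) = 1290 Ω
Branch 1: Z₁ = R = 54.4 Ω
Branch 2 (series LC): Z₂ = j(X_L − X_C) = −j294 Ω
Parallel: Z = Z₁Z₂/(Z₁+Z₂), |Z| = 53.5 Ω, ∠Z = -10.5°

53.5 Ω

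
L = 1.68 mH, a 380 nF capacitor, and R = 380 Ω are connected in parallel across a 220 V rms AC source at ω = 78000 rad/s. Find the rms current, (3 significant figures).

X_L = ωL = 131 Ω
X_C = 1/(ωC) = 33.7 Ω
Parallel: admittances add. Y = 1/R + 1/(jωL) + jωC
Y = (0.00263 + j0.0220) S
|Y| = 0.0222 S → |Z| = 1/|Y| = 45.1 Ω, ∠Z = −∠Y = -83.2°
I = V/|Z| = 220/45.1 = 4.88 A

4.88 A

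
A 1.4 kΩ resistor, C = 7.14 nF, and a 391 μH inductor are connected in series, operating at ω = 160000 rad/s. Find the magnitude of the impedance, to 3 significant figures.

1620 Ω

X_L = ωL = 62.6 Ω
X_C = 1/(ωC) = 875 Ω
Net reactance X = X_L − X_C = -813 Ω
Z = 1400 − j813 Ω
|Z| = √(1400² + 813²) = 1620 Ω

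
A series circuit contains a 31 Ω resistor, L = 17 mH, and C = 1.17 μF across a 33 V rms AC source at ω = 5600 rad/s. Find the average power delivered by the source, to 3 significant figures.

7.93 W

X_L = ωL = 95.2 Ω
X_C = 1/(ωC) = 153 Ω
Net reactance X = X_L − X_C = -57.4 Ω
Z = 31.0 − j57.4 Ω
|Z| = √(31.0² + 57.4²) = 65.3 Ω
∠Z = arctan(-57.4/31.0) = -61.6°
I = V/|Z| = 506 mA
P = VI cos φ = 33 × 0.506 × cos(-61.6°) = 7.93 W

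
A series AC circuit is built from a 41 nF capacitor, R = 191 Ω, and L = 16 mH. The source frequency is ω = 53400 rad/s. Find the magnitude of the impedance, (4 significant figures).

X_L = ωL = 854.4 Ω
X_C = 1/(ωC) = 456.7 Ω
Net reactance X = X_L − X_C = 397.7 Ω
Z = 191.0 + j397.7 Ω
|Z| = √(191.0² + 397.7²) = 441.1 Ω

441.1 Ω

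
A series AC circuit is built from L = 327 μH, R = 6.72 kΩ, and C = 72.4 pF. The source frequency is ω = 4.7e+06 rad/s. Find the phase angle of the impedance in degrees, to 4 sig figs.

-11.78°

X_L = ωL = 1537 Ω
X_C = 1/(ωC) = 2939 Ω
Net reactance X = X_L − X_C = -1402 Ω
Z = 6720 − j1402 Ω
|Z| = √(6720² + 1402²) = 6865 Ω
∠Z = arctan(-1402/6720) = -11.78°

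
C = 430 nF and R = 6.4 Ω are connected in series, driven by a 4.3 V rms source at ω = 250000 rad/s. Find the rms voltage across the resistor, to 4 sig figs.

X_C = 1/(ωC) = 9.302 Ω
Z = 6.400 − j9.302 Ω
|Z| = √(6.400² + 9.302²) = 11.29 Ω
I = V/|Z| = 380.8 mA
V_R = I·|Z_R| = 0.3808 × 6.400 = 2.437 V

2.437 V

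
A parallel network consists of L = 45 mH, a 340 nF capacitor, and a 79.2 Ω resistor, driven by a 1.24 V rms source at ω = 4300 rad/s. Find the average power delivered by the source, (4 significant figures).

X_L = ωL = 193.5 Ω
X_C = 1/(ωC) = 684.0 Ω
Parallel: admittances add. Y = 1/R + 1/(jωL) + jωC
Y = (0.01263 − j0.003706) S
|Y| = 0.01316 S → |Z| = 1/|Y| = 75.99 Ω, ∠Z = −∠Y = 16.36°
I = V/|Z| = 16.32 mA
P = VI cos φ = 1.24 × 0.01632 × cos(16.36°) = 19.41 mW

19.41 mW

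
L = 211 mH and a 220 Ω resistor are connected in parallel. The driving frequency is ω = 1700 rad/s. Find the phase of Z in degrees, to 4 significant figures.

31.52°

X_L = ωL = 358.7 Ω
Parallel: admittances add. Y = 1/R + 1/(jωL)
Y = (0.004545 − j0.002788) S
|Y| = 0.005332 S → |Z| = 1/|Y| = 187.5 Ω, ∠Z = −∠Y = 31.52°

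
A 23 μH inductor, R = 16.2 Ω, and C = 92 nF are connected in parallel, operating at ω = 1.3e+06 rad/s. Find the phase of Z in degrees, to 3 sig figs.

X_L = ωL = 29.9 Ω
X_C = 1/(ωC) = 8.36 Ω
Parallel: admittances add. Y = 1/R + 1/(jωL) + jωC
Y = (0.0617 + j0.0862) S
|Y| = 0.106 S → |Z| = 1/|Y| = 9.44 Ω, ∠Z = −∠Y = -54.4°

-54.4°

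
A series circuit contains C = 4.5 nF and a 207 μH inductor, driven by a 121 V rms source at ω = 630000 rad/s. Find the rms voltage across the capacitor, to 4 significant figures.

192.0 V

X_L = ωL = 130.4 Ω
X_C = 1/(ωC) = 352.7 Ω
Net reactance X = X_L − X_C = -222.3 Ω
Z = − j222.3 Ω
|Z| = √(0² + 222.3²) = 222.3 Ω
I = V/|Z| = 544.3 mA
V_C = I·|Z_C| = 0.5443 × 352.7 = 192.0 V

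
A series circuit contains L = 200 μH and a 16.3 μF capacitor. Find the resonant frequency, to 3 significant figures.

ω₀ = 1/√(LC) = 1/√(0.0002 × 1.63e-05) = 17510 rad/s
f₀ = ω₀/(2π) = 2.79 kHz

2.79 kHz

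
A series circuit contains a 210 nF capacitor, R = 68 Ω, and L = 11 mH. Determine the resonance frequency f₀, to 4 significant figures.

3.311 kHz

ω₀ = 1/√(LC) = 1/√(0.011 × 2.1e-07) = 20810 rad/s
f₀ = ω₀/(2π) = 3.311 kHz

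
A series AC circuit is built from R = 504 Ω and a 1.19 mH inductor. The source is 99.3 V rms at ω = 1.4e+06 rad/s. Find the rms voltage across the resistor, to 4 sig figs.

28.75 V

X_L = ωL = 1666 Ω
Z = 504.0 + j1666 Ω
|Z| = √(504.0² + 1666²) = 1741 Ω
I = V/|Z| = 57.05 mA
V_R = I·|Z_R| = 0.05705 × 504.0 = 28.75 V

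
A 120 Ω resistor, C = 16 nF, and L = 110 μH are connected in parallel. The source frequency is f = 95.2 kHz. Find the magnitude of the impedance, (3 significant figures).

ω = 2πf = 598200 rad/s
X_L = ωL = 65.8 Ω
X_C = 1/(ωC) = 104 Ω
Parallel: admittances add. Y = 1/R + 1/(jωL) + jωC
Y = (0.00833 − j0.00563) S
|Y| = 0.0101 S → |Z| = 1/|Y| = 99.4 Ω, ∠Z = −∠Y = 34.0°

99.4 Ω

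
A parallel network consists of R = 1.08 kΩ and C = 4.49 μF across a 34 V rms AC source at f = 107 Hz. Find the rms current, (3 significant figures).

107 mA

ω = 2πf = 672.3 rad/s
X_C = 1/(ωC) = 331 Ω
Parallel: admittances add. Y = 1/R + jωC
Y = (0.000926 + j0.00302) S
|Y| = 0.00316 S → |Z| = 1/|Y| = 317 Ω, ∠Z = −∠Y = -72.9°
I = V/|Z| = 34/317 = 107 mA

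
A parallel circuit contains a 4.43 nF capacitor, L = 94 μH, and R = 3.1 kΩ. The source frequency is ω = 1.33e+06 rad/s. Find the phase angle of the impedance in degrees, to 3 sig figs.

81.3°

X_L = ωL = 125 Ω
X_C = 1/(ωC) = 170 Ω
Parallel: admittances add. Y = 1/R + 1/(jωL) + jωC
Y = (0.000323 − j0.00211) S
|Y| = 0.00213 S → |Z| = 1/|Y| = 469 Ω, ∠Z = −∠Y = 81.3°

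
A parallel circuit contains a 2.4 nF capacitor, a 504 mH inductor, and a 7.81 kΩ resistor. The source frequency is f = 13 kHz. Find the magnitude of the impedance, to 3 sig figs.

4670 Ω

ω = 2πf = 81680 rad/s
X_L = ωL = 41200 Ω
X_C = 1/(ωC) = 5100 Ω
Parallel: admittances add. Y = 1/R + 1/(jωL) + jωC
Y = (0.000128 + j0.000172) S
|Y| = 0.000214 S → |Z| = 1/|Y| = 4670 Ω, ∠Z = −∠Y = -53.3°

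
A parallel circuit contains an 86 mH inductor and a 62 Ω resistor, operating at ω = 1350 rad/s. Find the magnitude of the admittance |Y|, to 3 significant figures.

X_L = ωL = 116 Ω
Parallel: admittances add. Y = 1/R + 1/(jωL)
Y = (0.0161 − j0.00861) S
|Y| = 0.0183 S → |Z| = 1/|Y| = 54.7 Ω, ∠Z = −∠Y = 28.1°

18.3 mS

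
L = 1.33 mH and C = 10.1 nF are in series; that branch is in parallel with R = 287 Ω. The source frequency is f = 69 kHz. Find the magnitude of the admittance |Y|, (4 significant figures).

4.515 mS

ω = 2πf = 433500 rad/s
X_L = ωL = 576.6 Ω
X_C = 1/(ωC) = 228.4 Ω
Branch 1: Z₁ = R = 287.0 Ω
Branch 2 (series LC): Z₂ = j(X_L − X_C) = j348.2 Ω
Parallel: Z = Z₁Z₂/(Z₁+Z₂), |Z| = 221.5 Ω, ∠Z = 39.49°
|Y| = 1/|Z| = 4.515 mS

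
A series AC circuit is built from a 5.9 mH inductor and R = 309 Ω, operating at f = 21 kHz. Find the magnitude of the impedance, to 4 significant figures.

ω = 2πf = 131900 rad/s
X_L = ωL = 778.5 Ω
Z = 309.0 + j778.5 Ω
|Z| = √(309.0² + 778.5²) = 837.6 Ω

837.6 Ω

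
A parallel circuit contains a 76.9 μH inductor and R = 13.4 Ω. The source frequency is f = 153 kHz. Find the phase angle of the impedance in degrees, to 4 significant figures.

10.27°

ω = 2πf = 961300 rad/s
X_L = ωL = 73.93 Ω
Parallel: admittances add. Y = 1/R + 1/(jωL)
Y = (0.07463 − j0.01353) S
|Y| = 0.07584 S → |Z| = 1/|Y| = 13.19 Ω, ∠Z = −∠Y = 10.27°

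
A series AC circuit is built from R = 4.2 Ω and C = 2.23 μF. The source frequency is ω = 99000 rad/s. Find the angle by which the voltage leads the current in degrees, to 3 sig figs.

-47.2°

X_C = 1/(ωC) = 4.53 Ω
Z = 4.20 − j4.53 Ω
|Z| = √(4.20² + 4.53²) = 6.18 Ω
∠Z = arctan(-4.53/4.20) = -47.2°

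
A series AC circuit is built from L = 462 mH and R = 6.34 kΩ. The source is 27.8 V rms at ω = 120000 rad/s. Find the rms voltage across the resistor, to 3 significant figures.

X_L = ωL = 55400 Ω
Z = 6340 + j55400 Ω
|Z| = √(6340² + 55400²) = 55800 Ω
I = V/|Z| = 498 μA
V_R = I·|Z_R| = 0.000498 × 6340 = 3.16 V

3.16 V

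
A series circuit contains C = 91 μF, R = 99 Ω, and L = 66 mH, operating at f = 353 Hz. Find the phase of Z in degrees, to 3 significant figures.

55.0°

ω = 2πf = 2218 rad/s
X_L = ωL = 146 Ω
X_C = 1/(ωC) = 4.95 Ω
Net reactance X = X_L − X_C = 141 Ω
Z = 99.0 + j141 Ω
|Z| = √(99.0² + 141²) = 173 Ω
∠Z = arctan(141/99.0) = 55.0°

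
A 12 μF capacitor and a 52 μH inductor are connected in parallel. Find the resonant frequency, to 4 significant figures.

ω₀ = 1/√(LC) = 1/√(5.2e-05 × 1.2e-05) = 40030 rad/s
f₀ = ω₀/(2π) = 6.371 kHz

6.371 kHz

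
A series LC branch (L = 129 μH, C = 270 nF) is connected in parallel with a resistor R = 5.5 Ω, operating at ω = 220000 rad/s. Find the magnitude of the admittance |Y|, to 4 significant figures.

201.4 mS

X_L = ωL = 28.38 Ω
X_C = 1/(ωC) = 16.84 Ω
Branch 1: Z₁ = R = 5.500 Ω
Branch 2 (series LC): Z₂ = j(X_L − X_C) = j11.54 Ω
Parallel: Z = Z₁Z₂/(Z₁+Z₂), |Z| = 4.965 Ω, ∠Z = 25.47°
|Y| = 1/|Z| = 201.4 mS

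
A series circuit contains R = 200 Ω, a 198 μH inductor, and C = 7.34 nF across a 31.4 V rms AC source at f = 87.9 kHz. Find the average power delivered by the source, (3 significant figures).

3.35 W

ω = 2πf = 552300 rad/s
X_L = ωL = 109 Ω
X_C = 1/(ωC) = 247 Ω
Net reactance X = X_L − X_C = -137 Ω
Z = 200 − j137 Ω
|Z| = √(200² + 137²) = 243 Ω
∠Z = arctan(-137/200) = -34.5°
I = V/|Z| = 129 mA
P = VI cos φ = 31.4 × 0.129 × cos(-34.5°) = 3.35 W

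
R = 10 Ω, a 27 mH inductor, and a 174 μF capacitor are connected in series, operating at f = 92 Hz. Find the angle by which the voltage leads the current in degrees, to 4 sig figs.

29.53°

ω = 2πf = 578.1 rad/s
X_L = ωL = 15.61 Ω
X_C = 1/(ωC) = 9.942 Ω
Net reactance X = X_L − X_C = 5.665 Ω
Z = 10.00 + j5.665 Ω
|Z| = √(10.00² + 5.665²) = 11.49 Ω
∠Z = arctan(5.665/10.00) = 29.53°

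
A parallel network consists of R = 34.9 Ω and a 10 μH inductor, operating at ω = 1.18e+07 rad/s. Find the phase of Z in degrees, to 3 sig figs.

X_L = ωL = 118 Ω
Parallel: admittances add. Y = 1/R + 1/(jωL)
Y = (0.0287 − j0.00847) S
|Y| = 0.0299 S → |Z| = 1/|Y| = 33.5 Ω, ∠Z = −∠Y = 16.5°

16.5°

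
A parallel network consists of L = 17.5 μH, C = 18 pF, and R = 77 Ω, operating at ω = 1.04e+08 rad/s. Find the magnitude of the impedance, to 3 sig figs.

X_L = ωL = 1820 Ω
X_C = 1/(ωC) = 534 Ω
Parallel: admittances add. Y = 1/R + 1/(jωL) + jωC
Y = (0.0130 + j0.00132) S
|Y| = 0.0131 S → |Z| = 1/|Y| = 76.6 Ω, ∠Z = −∠Y = -5.81°

76.6 Ω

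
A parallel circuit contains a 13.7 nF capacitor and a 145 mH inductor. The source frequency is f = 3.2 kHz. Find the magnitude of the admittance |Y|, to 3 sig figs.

67.6 μS

ω = 2πf = 20110 rad/s
X_L = ωL = 2920 Ω
X_C = 1/(ωC) = 3630 Ω
Parallel: admittances add. Y = 1/(jωL) + jωC
Y = (0 − j6.76e-05) S
|Y| = 6.76e-05 S → |Z| = 1/|Y| = 14800 Ω, ∠Z = −∠Y = 90.0°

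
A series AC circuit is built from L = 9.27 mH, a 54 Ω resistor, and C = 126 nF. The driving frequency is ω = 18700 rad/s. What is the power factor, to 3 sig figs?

0.210

X_L = ωL = 173 Ω
X_C = 1/(ωC) = 424 Ω
Net reactance X = X_L − X_C = -251 Ω
Z = 54.0 − j251 Ω
|Z| = √(54.0² + 251²) = 257 Ω
∠Z = arctan(-251/54.0) = -77.9°
cos φ = cos(-77.9°) = 0.210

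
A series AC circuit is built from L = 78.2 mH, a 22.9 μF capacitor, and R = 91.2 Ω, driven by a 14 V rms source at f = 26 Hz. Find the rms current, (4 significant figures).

ω = 2πf = 163.4 rad/s
X_L = ωL = 12.77 Ω
X_C = 1/(ωC) = 267.3 Ω
Net reactance X = X_L − X_C = -254.5 Ω
Z = 91.20 − j254.5 Ω
|Z| = √(91.20² + 254.5²) = 270.4 Ω
I = V/|Z| = 14/270.4 = 51.78 mA

51.78 mA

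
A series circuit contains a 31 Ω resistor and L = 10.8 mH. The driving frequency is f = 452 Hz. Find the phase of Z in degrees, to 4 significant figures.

ω = 2πf = 2840 rad/s
X_L = ωL = 30.67 Ω
Z = 31.00 + j30.67 Ω
|Z| = √(31.00² + 30.67²) = 43.61 Ω
∠Z = arctan(30.67/31.00) = 44.70°

44.70°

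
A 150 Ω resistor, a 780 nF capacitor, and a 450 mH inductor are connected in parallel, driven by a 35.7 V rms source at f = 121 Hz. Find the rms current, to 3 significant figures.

ω = 2πf = 760.3 rad/s
X_L = ωL = 342 Ω
X_C = 1/(ωC) = 1690 Ω
Parallel: admittances add. Y = 1/R + 1/(jωL) + jωC
Y = (0.00667 − j0.00233) S
|Y| = 0.00706 S → |Z| = 1/|Y| = 142 Ω, ∠Z = −∠Y = 19.3°
I = V/|Z| = 35.7/142 = 252 mA

252 mA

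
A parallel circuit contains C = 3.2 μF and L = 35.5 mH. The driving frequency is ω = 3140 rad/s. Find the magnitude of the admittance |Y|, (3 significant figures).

1.08 mS

X_L = ωL = 111 Ω
X_C = 1/(ωC) = 99.5 Ω
Parallel: admittances add. Y = 1/(jωL) + jωC
Y = (0 + j0.00108) S
|Y| = 0.00108 S → |Z| = 1/|Y| = 929 Ω, ∠Z = −∠Y = -90.0°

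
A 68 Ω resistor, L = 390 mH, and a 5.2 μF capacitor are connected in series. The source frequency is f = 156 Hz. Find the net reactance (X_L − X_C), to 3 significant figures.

ω = 2πf = 980.2 rad/s
X_L = ωL = 382 Ω
X_C = 1/(ωC) = 196 Ω
X = 382 − 196 = 186 Ω

186 Ω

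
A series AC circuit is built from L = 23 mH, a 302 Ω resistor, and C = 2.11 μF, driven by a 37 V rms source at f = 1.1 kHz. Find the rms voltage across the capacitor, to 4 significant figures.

ω = 2πf = 6912 rad/s
X_L = ωL = 159.0 Ω
X_C = 1/(ωC) = 68.57 Ω
Net reactance X = X_L − X_C = 90.39 Ω
Z = 302.0 + j90.39 Ω
|Z| = √(302.0² + 90.39²) = 315.2 Ω
I = V/|Z| = 117.4 mA
V_C = I·|Z_C| = 0.1174 × 68.57 = 8.048 V

8.048 V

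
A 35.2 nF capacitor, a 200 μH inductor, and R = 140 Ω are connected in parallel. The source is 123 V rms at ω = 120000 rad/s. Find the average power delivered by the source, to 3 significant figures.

X_L = ωL = 24.0 Ω
X_C = 1/(ωC) = 237 Ω
Parallel: admittances add. Y = 1/R + 1/(jωL) + jωC
Y = (0.00714 − j0.0374) S
|Y| = 0.0381 S → |Z| = 1/|Y| = 26.2 Ω, ∠Z = −∠Y = 79.2°
I = V/|Z| = 4.69 A
P = VI cos φ = 123 × 4.69 × cos(79.2°) = 108 W

108 W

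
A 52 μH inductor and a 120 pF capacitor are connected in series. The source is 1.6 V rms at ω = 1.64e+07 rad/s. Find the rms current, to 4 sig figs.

4.642 mA

X_L = ωL = 852.8 Ω
X_C = 1/(ωC) = 508.1 Ω
Net reactance X = X_L − X_C = 344.7 Ω
Z = j344.7 Ω
|Z| = √(0² + 344.7²) = 344.7 Ω
I = V/|Z| = 1.6/344.7 = 4.642 mA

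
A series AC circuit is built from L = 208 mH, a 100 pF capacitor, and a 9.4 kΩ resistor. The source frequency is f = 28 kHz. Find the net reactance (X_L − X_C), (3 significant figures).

-20200 Ω

ω = 2πf = 175900 rad/s
X_L = ωL = 36600 Ω
X_C = 1/(ωC) = 56800 Ω
X = 36600 − 56800 = -20200 Ω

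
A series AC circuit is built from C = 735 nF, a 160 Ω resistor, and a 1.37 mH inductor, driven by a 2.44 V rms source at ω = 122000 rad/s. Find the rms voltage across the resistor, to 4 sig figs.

X_L = ωL = 167.1 Ω
X_C = 1/(ωC) = 11.15 Ω
Net reactance X = X_L − X_C = 156.0 Ω
Z = 160.0 + j156.0 Ω
|Z| = √(160.0² + 156.0²) = 223.5 Ω
I = V/|Z| = 10.92 mA
V_R = I·|Z_R| = 0.01092 × 160.0 = 1.747 V

1.747 V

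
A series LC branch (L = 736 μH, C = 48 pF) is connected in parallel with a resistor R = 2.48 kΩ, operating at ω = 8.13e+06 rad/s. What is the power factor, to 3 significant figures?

X_L = ωL = 5980 Ω
X_C = 1/(ωC) = 2560 Ω
Branch 1: Z₁ = R = 2480 Ω
Branch 2 (series LC): Z₂ = j(X_L − X_C) = j3420 Ω
Parallel: Z = Z₁Z₂/(Z₁+Z₂), |Z| = 2010 Ω, ∠Z = 35.9°
cos φ = cos(35.9°) = 0.810

0.810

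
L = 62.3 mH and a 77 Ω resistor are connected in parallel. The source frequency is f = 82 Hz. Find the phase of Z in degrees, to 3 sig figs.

67.4°

ω = 2πf = 515.2 rad/s
X_L = ωL = 32.1 Ω
Parallel: admittances add. Y = 1/R + 1/(jωL)
Y = (0.0130 − j0.0312) S
|Y| = 0.0338 S → |Z| = 1/|Y| = 29.6 Ω, ∠Z = −∠Y = 67.4°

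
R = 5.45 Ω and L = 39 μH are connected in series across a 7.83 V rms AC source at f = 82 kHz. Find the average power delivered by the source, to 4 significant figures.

ω = 2πf = 515200 rad/s
X_L = ωL = 20.09 Ω
Z = 5.450 + j20.09 Ω
|Z| = √(5.450² + 20.09²) = 20.82 Ω
∠Z = arctan(20.09/5.450) = 74.82°
I = V/|Z| = 376.1 mA
P = VI cos φ = 7.83 × 0.3761 × cos(74.82°) = 770.9 mW

770.9 mW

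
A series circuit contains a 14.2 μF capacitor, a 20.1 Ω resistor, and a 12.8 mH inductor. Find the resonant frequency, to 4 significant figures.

ω₀ = 1/√(LC) = 1/√(0.0128 × 1.42e-05) = 2346 rad/s
f₀ = ω₀/(2π) = 373.3 Hz

373.3 Hz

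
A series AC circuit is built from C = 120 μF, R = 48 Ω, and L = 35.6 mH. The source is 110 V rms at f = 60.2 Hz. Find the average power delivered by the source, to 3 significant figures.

ω = 2πf = 378.2 rad/s
X_L = ωL = 13.5 Ω
X_C = 1/(ωC) = 22.0 Ω
Net reactance X = X_L − X_C = -8.57 Ω
Z = 48.0 − j8.57 Ω
|Z| = √(48.0² + 8.57²) = 48.8 Ω
∠Z = arctan(-8.57/48.0) = -10.1°
I = V/|Z| = 2.26 A
P = VI cos φ = 110 × 2.26 × cos(-10.1°) = 244 W

244 W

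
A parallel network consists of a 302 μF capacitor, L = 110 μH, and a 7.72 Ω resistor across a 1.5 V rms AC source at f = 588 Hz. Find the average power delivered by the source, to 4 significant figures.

291.5 mW

ω = 2πf = 3695 rad/s
X_L = ωL = 0.4064 Ω
X_C = 1/(ωC) = 0.8963 Ω
Parallel: admittances add. Y = 1/R + 1/(jωL) + jωC
Y = (0.1295 − j1.345) S
|Y| = 1.351 S → |Z| = 1/|Y| = 0.7401 Ω, ∠Z = −∠Y = 84.50°
I = V/|Z| = 2.027 A
P = VI cos φ = 1.5 × 2.027 × cos(84.50°) = 291.5 mW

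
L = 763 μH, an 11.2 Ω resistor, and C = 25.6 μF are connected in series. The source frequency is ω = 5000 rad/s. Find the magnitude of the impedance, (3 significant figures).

11.9 Ω

X_L = ωL = 3.81 Ω
X_C = 1/(ωC) = 7.81 Ω
Net reactance X = X_L − X_C = -4.00 Ω
Z = 11.2 − j4.00 Ω
|Z| = √(11.2² + 4.00²) = 11.9 Ω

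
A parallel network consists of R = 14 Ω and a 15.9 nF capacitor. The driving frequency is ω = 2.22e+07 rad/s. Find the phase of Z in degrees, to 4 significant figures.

-78.56°

X_C = 1/(ωC) = 2.833 Ω
Parallel: admittances add. Y = 1/R + jωC
Y = (0.07143 + j0.3530) S
|Y| = 0.3601 S → |Z| = 1/|Y| = 2.777 Ω, ∠Z = −∠Y = -78.56°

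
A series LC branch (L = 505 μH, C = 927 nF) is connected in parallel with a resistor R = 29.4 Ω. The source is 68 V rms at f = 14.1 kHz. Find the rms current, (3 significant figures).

3.12 A

ω = 2πf = 88590 rad/s
X_L = ωL = 44.7 Ω
X_C = 1/(ωC) = 12.2 Ω
Branch 1: Z₁ = R = 29.4 Ω
Branch 2 (series LC): Z₂ = j(X_L − X_C) = j32.6 Ω
Parallel: Z = Z₁Z₂/(Z₁+Z₂), |Z| = 21.8 Ω, ∠Z = 42.1°
I = V/|Z| = 68/21.8 = 3.12 A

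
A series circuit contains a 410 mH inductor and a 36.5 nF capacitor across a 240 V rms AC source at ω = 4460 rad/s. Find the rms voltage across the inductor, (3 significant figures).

X_L = ωL = 1830 Ω
X_C = 1/(ωC) = 6140 Ω
Net reactance X = X_L − X_C = -4310 Ω
Z = − j4310 Ω
|Z| = √(0² + 4310²) = 4310 Ω
I = V/|Z| = 55.6 mA
V_L = I·|Z_L| = 0.0556 × 1830 = 102 V

102 V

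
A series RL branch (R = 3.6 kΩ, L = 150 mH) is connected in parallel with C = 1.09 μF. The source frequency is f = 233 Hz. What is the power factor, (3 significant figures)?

ω = 2πf = 1464 rad/s
X_L = ωL = 220 Ω
X_C = 1/(ωC) = 627 Ω
Branch 1 (R+jX_L): Z₁ = 3600 + j220 Ω, |Z₁| = 3610 Ω
Branch 2 (−jX_C): Z₂ = −j627 Ω
Parallel: Z = Z₁Z₂/(Z₁+Z₂), |Z| = 624 Ω, ∠Z = -80.1°
cos φ = cos(-80.1°) = 0.173

0.173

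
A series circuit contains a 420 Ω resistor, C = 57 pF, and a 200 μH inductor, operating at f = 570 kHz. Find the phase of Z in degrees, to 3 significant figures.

-84.3°

ω = 2πf = 3.581e+06 rad/s
X_L = ωL = 716 Ω
X_C = 1/(ωC) = 4900 Ω
Net reactance X = X_L − X_C = -4180 Ω
Z = 420 − j4180 Ω
|Z| = √(420² + 4180²) = 4200 Ω
∠Z = arctan(-4180/420) = -84.3°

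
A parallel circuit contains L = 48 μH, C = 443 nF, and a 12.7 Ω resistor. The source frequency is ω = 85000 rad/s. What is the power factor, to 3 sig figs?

X_L = ωL = 4.08 Ω
X_C = 1/(ωC) = 26.6 Ω
Parallel: admittances add. Y = 1/R + 1/(jωL) + jωC
Y = (0.0787 − j0.207) S
|Y| = 0.222 S → |Z| = 1/|Y| = 4.51 Ω, ∠Z = −∠Y = 69.2°
cos φ = cos(69.2°) = 0.355

0.355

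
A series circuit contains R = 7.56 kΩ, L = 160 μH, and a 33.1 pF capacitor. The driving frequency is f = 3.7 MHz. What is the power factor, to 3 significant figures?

ω = 2πf = 2.325e+07 rad/s
X_L = ωL = 3720 Ω
X_C = 1/(ωC) = 1300 Ω
Net reactance X = X_L − X_C = 2420 Ω
Z = 7560 + j2420 Ω
|Z| = √(7560² + 2420²) = 7940 Ω
∠Z = arctan(2420/7560) = 17.8°
cos φ = cos(17.8°) = 0.952

0.952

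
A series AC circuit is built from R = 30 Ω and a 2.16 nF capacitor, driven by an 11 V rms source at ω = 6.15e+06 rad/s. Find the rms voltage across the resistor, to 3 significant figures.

4.07 V

X_C = 1/(ωC) = 75.3 Ω
Z = 30.0 − j75.3 Ω
|Z| = √(30.0² + 75.3²) = 81.0 Ω
I = V/|Z| = 136 mA
V_R = I·|Z_R| = 0.136 × 30.0 = 4.07 V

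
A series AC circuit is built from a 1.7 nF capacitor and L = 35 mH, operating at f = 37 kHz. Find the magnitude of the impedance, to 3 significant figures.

ω = 2πf = 232500 rad/s
X_L = ωL = 8140 Ω
X_C = 1/(ωC) = 2530 Ω
Net reactance X = X_L − X_C = 5610 Ω
Z = j5610 Ω
|Z| = √(0² + 5610²) = 5610 Ω

5610 Ω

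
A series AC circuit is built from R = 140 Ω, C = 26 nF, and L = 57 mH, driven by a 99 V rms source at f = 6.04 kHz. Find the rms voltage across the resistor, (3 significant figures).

12.0 V

ω = 2πf = 37950 rad/s
X_L = ωL = 2160 Ω
X_C = 1/(ωC) = 1010 Ω
Net reactance X = X_L − X_C = 1150 Ω
Z = 140 + j1150 Ω
|Z| = √(140² + 1150²) = 1160 Ω
I = V/|Z| = 85.5 mA
V_R = I·|Z_R| = 0.0855 × 140 = 12.0 V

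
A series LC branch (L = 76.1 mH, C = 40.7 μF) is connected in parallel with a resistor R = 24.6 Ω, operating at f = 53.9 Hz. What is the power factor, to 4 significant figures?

ω = 2πf = 338.7 rad/s
X_L = ωL = 25.77 Ω
X_C = 1/(ωC) = 72.55 Ω
Branch 1: Z₁ = R = 24.60 Ω
Branch 2 (series LC): Z₂ = j(X_L − X_C) = −j46.78 Ω
Parallel: Z = Z₁Z₂/(Z₁+Z₂), |Z| = 21.77 Ω, ∠Z = -27.74°
cos φ = cos(-27.74°) = 0.8851

0.8851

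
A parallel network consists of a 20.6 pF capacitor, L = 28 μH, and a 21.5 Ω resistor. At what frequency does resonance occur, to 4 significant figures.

ω₀ = 1/√(LC) = 1/√(2.8e-05 × 2.06e-11) = 4.164e+07 rad/s
f₀ = ω₀/(2π) = 6.627 MHz

6.627 MHz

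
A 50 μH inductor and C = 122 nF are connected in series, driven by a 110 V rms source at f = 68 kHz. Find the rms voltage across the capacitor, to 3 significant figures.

ω = 2πf = 427300 rad/s
X_L = ωL = 21.4 Ω
X_C = 1/(ωC) = 19.2 Ω
Net reactance X = X_L − X_C = 2.18 Ω
Z = j2.18 Ω
|Z| = √(0² + 2.18²) = 2.18 Ω
I = V/|Z| = 50.5 A
V_C = I·|Z_C| = 50.5 × 19.2 = 969 V

969 V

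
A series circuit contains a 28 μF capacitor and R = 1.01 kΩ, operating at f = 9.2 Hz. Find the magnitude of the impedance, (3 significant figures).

ω = 2πf = 57.81 rad/s
X_C = 1/(ωC) = 618 Ω
Z = 1010 − j618 Ω
|Z| = √(1010² + 618²) = 1180 Ω

1180 Ω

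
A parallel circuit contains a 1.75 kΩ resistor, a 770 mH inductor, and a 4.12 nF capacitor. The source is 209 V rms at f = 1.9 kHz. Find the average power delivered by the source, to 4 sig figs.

ω = 2πf = 11940 rad/s
X_L = ωL = 9192 Ω
X_C = 1/(ωC) = 20330 Ω
Parallel: admittances add. Y = 1/R + 1/(jωL) + jωC
Y = (0.0005714 − j5.96e-05) S
|Y| = 0.0005745 S → |Z| = 1/|Y| = 1741 Ω, ∠Z = −∠Y = 5.955°
I = V/|Z| = 120.1 mA
P = VI cos φ = 209 × 0.1201 × cos(5.955°) = 24.96 W

24.96 W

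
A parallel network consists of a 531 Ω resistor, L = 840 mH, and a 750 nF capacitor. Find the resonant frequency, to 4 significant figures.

ω₀ = 1/√(LC) = 1/√(0.84 × 7.5e-07) = 1260 rad/s
f₀ = ω₀/(2π) = 200.5 Hz

200.5 Hz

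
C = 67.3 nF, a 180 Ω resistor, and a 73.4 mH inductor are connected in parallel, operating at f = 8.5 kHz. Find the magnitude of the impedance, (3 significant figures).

154 Ω

ω = 2πf = 53410 rad/s
X_L = ωL = 3920 Ω
X_C = 1/(ωC) = 278 Ω
Parallel: admittances add. Y = 1/R + 1/(jωL) + jωC
Y = (0.00556 + j0.00334) S
|Y| = 0.00648 S → |Z| = 1/|Y| = 154 Ω, ∠Z = −∠Y = -31.0°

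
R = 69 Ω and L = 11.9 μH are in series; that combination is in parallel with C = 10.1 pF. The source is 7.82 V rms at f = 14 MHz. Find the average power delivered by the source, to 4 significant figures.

ω = 2πf = 8.796e+07 rad/s
X_L = ωL = 1047 Ω
X_C = 1/(ωC) = 1126 Ω
Branch 1 (R+jX_L): Z₁ = 69.00 + j1047 Ω, |Z₁| = 1049 Ω
Branch 2 (−jX_C): Z₂ = −j1126 Ω
Parallel: Z = Z₁Z₂/(Z₁+Z₂), |Z| = 11270 Ω, ∠Z = 45.02°
I = V/|Z| = 693.6 μA
P = VI cos φ = 7.82 × 0.0006936 × cos(45.02°) = 3.834 mW

3.834 mW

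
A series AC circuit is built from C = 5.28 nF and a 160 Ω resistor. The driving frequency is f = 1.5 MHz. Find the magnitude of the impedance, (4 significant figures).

ω = 2πf = 9.425e+06 rad/s
X_C = 1/(ωC) = 20.10 Ω
Z = 160.0 − j20.10 Ω
|Z| = √(160.0² + 20.10²) = 161.3 Ω

161.3 Ω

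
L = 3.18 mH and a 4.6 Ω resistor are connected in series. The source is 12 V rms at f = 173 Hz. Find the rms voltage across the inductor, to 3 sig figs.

ω = 2πf = 1087 rad/s
X_L = ωL = 3.46 Ω
Z = 4.60 + j3.46 Ω
|Z| = √(4.60² + 3.46²) = 5.75 Ω
I = V/|Z| = 2.09 A
V_L = I·|Z_L| = 2.09 × 3.46 = 7.21 V

7.21 V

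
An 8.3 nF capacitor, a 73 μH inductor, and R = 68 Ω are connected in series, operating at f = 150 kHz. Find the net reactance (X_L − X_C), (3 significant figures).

ω = 2πf = 942500 rad/s
X_L = ωL = 68.8 Ω
X_C = 1/(ωC) = 128 Ω
X = 68.8 − 128 = -59.0 Ω

-59.0 Ω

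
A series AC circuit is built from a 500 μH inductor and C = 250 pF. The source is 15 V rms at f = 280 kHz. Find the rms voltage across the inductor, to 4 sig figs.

9.465 V

ω = 2πf = 1.759e+06 rad/s
X_L = ωL = 879.6 Ω
X_C = 1/(ωC) = 2274 Ω
Net reactance X = X_L − X_C = -1394 Ω
Z = − j1394 Ω
|Z| = √(0² + 1394²) = 1394 Ω
I = V/|Z| = 10.76 mA
V_L = I·|Z_L| = 0.01076 × 879.6 = 9.465 V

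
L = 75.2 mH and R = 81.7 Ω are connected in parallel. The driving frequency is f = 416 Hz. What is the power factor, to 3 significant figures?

ω = 2πf = 2614 rad/s
X_L = ωL = 197 Ω
Parallel: admittances add. Y = 1/R + 1/(jωL)
Y = (0.0122 − j0.00509) S
|Y| = 0.0133 S → |Z| = 1/|Y| = 75.4 Ω, ∠Z = −∠Y = 22.6°
cos φ = cos(22.6°) = 0.923

0.923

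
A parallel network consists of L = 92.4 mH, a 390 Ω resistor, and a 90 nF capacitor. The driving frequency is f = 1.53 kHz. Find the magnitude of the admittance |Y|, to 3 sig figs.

ω = 2πf = 9613 rad/s
X_L = ωL = 888 Ω
X_C = 1/(ωC) = 1160 Ω
Parallel: admittances add. Y = 1/R + 1/(jωL) + jωC
Y = (0.00256 − j0.000261) S
|Y| = 0.00258 S → |Z| = 1/|Y| = 388 Ω, ∠Z = −∠Y = 5.80°

2.58 mS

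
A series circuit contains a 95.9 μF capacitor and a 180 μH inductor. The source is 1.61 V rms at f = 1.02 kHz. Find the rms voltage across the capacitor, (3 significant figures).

5.53 V

ω = 2πf = 6409 rad/s
X_L = ωL = 1.15 Ω
X_C = 1/(ωC) = 1.63 Ω
Net reactance X = X_L − X_C = -0.473 Ω
Z = − j0.473 Ω
|Z| = √(0² + 0.473²) = 0.473 Ω
I = V/|Z| = 3.40 A
V_C = I·|Z_C| = 3.40 × 1.63 = 5.53 V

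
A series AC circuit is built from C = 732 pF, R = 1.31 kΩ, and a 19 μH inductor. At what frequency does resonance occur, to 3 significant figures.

1.35 MHz

ω₀ = 1/√(LC) = 1/√(1.9e-05 × 7.32e-10) = 8.479e+06 rad/s
f₀ = ω₀/(2π) = 1.35 MHz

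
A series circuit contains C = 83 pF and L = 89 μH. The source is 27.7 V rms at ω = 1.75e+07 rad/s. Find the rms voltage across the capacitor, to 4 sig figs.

X_L = ωL = 1558 Ω
X_C = 1/(ωC) = 688.5 Ω
Net reactance X = X_L − X_C = 869.0 Ω
Z = j869.0 Ω
|Z| = √(0² + 869.0²) = 869.0 Ω
I = V/|Z| = 31.87 mA
V_C = I·|Z_C| = 0.03187 × 688.5 = 21.94 V

21.94 V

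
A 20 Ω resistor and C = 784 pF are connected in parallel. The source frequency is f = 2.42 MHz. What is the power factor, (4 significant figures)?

ω = 2πf = 1.521e+07 rad/s
X_C = 1/(ωC) = 83.89 Ω
Parallel: admittances add. Y = 1/R + jωC
Y = (0.05000 + j0.01192) S
|Y| = 0.05140 S → |Z| = 1/|Y| = 19.45 Ω, ∠Z = −∠Y = -13.41°
cos φ = cos(-13.41°) = 0.9727

0.9727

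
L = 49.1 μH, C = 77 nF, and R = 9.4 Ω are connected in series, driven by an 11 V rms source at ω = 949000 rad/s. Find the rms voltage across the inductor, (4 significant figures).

14.98 V

X_L = ωL = 46.60 Ω
X_C = 1/(ωC) = 13.68 Ω
Net reactance X = X_L − X_C = 32.91 Ω
Z = 9.400 + j32.91 Ω
|Z| = √(9.400² + 32.91²) = 34.23 Ω
I = V/|Z| = 321.4 mA
V_L = I·|Z_L| = 0.3214 × 46.60 = 14.98 V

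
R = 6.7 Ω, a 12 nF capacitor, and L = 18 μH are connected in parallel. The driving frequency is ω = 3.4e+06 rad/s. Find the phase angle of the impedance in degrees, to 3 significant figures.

-9.31°

X_L = ωL = 61.2 Ω
X_C = 1/(ωC) = 24.5 Ω
Parallel: admittances add. Y = 1/R + 1/(jωL) + jωC
Y = (0.149 + j0.0245) S
|Y| = 0.151 S → |Z| = 1/|Y| = 6.61 Ω, ∠Z = −∠Y = -9.31°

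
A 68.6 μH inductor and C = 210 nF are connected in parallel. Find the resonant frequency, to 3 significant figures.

41.9 kHz

ω₀ = 1/√(LC) = 1/√(6.86e-05 × 2.1e-07) = 263500 rad/s
f₀ = ω₀/(2π) = 41.9 kHz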